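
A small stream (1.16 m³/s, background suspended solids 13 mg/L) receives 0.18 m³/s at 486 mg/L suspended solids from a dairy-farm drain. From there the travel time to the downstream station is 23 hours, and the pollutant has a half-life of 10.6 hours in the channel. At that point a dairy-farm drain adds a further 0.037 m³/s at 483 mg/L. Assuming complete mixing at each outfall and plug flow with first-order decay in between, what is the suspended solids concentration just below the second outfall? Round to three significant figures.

Flow-weighted average: C = (1.160·13.00 + 0.1800·486.0) / 1.340 = 102.6/1.340 = 76.54 mg/L; combined flow 1.340 m³/s.
Half-life 10.6 h → k = ln 2 / 10.6 = 0.06539 h⁻¹ = 1.569 d⁻¹.
Decay over the reach: 76.54·exp(−kt) = 76.54·0.2222 = 17.01 mg/L.
Second outfall: C = (1.340·17.01 + 0.03700·483.0)/1.377 = 29.53 mg/L.

29.5 mg/L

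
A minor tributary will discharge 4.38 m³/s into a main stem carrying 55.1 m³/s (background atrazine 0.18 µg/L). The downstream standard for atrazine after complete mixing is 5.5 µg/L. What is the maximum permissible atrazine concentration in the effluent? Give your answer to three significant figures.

At the limit, (Qr·Cr + Qe·Cₑ)/(Qr + Qe) = 5.5:
Cₑ = (59.48·5.5 − 55.10·0.1800) / 4.380 = 72.43 µg/L.

72.4 µg/L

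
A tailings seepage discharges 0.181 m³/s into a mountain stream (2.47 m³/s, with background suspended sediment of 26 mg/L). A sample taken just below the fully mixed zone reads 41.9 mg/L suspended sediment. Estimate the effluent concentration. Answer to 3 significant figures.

259 mg/L

Mass balance: 2.470·26.00 + 0.1810·Cₑ = 2.651·41.90
→ Cₑ = (2.651·41.90 − 2.470·26.00) / 0.1810 = 258.9 mg/L.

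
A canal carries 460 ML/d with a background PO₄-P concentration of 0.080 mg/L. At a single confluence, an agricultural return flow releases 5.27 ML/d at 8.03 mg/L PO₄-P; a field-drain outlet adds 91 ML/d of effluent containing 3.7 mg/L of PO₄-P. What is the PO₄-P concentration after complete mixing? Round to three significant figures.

0.748 mg/L

Mass balance: C = (460.0·0.08000 + 5.270·8.030 + 91.00·3.700) / 556.3 = 415.8/556.3 = 0.7475 mg/L.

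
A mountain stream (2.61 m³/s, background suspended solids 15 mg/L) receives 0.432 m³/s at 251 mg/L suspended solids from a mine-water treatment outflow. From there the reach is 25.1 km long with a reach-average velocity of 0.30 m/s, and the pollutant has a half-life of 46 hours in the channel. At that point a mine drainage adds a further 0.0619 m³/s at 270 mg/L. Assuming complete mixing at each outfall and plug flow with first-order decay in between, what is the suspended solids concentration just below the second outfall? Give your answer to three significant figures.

38.9 mg/L

Mass balance: C = (2.610·15.00 + 0.4320·251.0) / 3.042 = 147.6/3.042 = 48.51 mg/L; combined flow 3.042 m³/s.
Travel time t = 25.1·1000 / 0.30 = 83670 s = 23.24 h.
Half-life 46 h → k = ln 2 / 46 = 0.01507 h⁻¹ = 0.3616 d⁻¹.
First-order decay: C = 48.51·exp(−k·t) = 48.51·0.7045 = 34.18 mg/L.
Second outfall: C = (3.042·34.18 + 0.06190·270.0)/3.104 = 38.88 mg/L.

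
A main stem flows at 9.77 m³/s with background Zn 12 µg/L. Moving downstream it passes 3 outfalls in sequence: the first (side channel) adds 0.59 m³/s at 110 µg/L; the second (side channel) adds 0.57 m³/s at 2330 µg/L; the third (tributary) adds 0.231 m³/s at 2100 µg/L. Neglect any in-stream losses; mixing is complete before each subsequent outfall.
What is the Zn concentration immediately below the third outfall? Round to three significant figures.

179 µg/L

Outfall 1: combined Q = 10.36 m³/s; C = (9.770·12.00 + 0.5900·110.0)/10.36 = 17.58 µg/L.
Outfall 2: combined Q = 10.93 m³/s; C = (10.36·17.58 + 0.5700·2330)/10.93 = 138.2 µg/L.
Outfall 3: combined Q = 11.16 m³/s; C = (10.93·138.2 + 0.2310·2100)/11.16 = 178.8 µg/L.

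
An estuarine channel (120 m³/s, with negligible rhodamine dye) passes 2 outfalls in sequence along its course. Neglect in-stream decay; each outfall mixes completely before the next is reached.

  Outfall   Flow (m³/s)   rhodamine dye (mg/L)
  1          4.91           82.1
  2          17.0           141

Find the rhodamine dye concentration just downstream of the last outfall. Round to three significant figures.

19.7 mg/L

Outfall 1: combined Q = 124.9 m³/s; C = (120.0·0 + 4.910·82.10)/124.9 = 3.227 mg/L.
Outfall 2: combined Q = 141.9 m³/s; C = (124.9·3.227 + 17.00·141.0)/141.9 = 19.73 mg/L.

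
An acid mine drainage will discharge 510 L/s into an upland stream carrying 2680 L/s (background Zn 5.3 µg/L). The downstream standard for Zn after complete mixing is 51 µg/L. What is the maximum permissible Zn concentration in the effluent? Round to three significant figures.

At the limit, (Qr·Cr + Qe·Cₑ)/(Qr + Qe) = 51:
Cₑ = (3190·51 − 2680·5.300) / 510.0 = 291.1 µg/L.

291 µg/L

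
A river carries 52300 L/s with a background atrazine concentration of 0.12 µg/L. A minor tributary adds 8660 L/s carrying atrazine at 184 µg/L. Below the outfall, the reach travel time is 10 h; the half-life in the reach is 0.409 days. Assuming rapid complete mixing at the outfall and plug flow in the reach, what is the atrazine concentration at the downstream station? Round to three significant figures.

13.0 µg/L

Flow-weighted average: C = (52300·0.1200 + 8660·184.0) / 60960 = 1600000/60960 = 26.24 µg/L.
Half-life 0.409 d → k = ln 2 / 0.409 = 1.695 d⁻¹.
First-order decay: C = 26.24·exp(−k·t) = 26.24·0.4935 = 12.95 µg/L.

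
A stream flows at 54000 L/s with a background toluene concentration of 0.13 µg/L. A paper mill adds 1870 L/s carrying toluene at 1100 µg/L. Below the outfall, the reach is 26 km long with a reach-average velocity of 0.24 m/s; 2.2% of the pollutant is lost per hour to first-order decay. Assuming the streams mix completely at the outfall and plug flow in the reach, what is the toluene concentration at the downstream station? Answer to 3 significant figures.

18.9 µg/L

Conservation of mass: C = (54000·0.1300 + 1870·1100) / 55870 = 2064000/55870 = 36.94 µg/L.
Travel time t = 26·1000 / 0.24 = 108300 s = 30.09 h.
2.2%/h lost → k = −ln(1 − 0.022) = 0.02225 h⁻¹.
After decay, C = 36.94 × e^(−kt) = 36.94 × 0.5120 = 18.91 µg/L.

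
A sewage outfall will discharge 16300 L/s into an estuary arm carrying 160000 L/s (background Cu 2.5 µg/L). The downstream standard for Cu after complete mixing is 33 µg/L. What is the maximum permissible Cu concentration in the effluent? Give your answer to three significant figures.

332 µg/L

At the limit, (Qr·Cr + Qe·Cₑ)/(Qr + Qe) = 33:
Cₑ = (176300·33 − 160000·2.500) / 16300 = 332.4 µg/L.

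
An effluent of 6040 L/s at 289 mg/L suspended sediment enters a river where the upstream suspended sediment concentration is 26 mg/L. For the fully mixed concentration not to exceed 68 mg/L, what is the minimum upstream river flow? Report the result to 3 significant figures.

31800 L/s

Set C_mix = 68: (Q·26.00 + 6040·289.0) / (Q + 6040) = 68
→ Q = 6040·(289.0 − 68)/(68 − 26.00) = 31780 L/s.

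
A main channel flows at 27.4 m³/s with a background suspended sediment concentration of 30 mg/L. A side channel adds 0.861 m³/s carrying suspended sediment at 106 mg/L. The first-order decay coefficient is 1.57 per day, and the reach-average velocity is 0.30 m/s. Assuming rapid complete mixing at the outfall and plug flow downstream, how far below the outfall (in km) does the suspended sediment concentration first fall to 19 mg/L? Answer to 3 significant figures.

After mixing, C = (27.40·30.00 + 0.8610·106.0) / 28.26 = 913.3/28.26 = 32.32 mg/L.
Set 32.32·exp(−k·t) = 19 → t = ln(32.32/19)/k = 29230 s = 8.119 h.
Distance = v·t = 0.30·29230 = 8768 m = 8.768 km.

8.77 km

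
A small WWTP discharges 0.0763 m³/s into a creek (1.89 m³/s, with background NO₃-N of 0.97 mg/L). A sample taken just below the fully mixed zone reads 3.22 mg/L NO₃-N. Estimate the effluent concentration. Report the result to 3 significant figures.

Mass balance: 1.890·0.9700 + 0.07630·Cₑ = 1.966·3.220
→ Cₑ = (1.966·3.220 − 1.890·0.9700) / 0.07630 = 58.95 mg/L.

59.0 mg/L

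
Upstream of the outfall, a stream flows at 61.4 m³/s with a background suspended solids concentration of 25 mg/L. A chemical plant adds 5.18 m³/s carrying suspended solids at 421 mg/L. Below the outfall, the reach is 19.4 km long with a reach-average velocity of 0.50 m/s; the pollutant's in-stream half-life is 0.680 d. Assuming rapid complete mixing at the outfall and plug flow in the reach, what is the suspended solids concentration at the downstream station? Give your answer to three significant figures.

Conservation of mass: C = (61.40·25.00 + 5.180·421.0) / 66.58 = 3716/66.58 = 55.81 mg/L.
Travel time t = 19.4·1000 / 0.50 = 38800 s = 10.78 h.
Half-life 0.680 d → k = ln 2 / 0.680 = 1.019 d⁻¹.
First-order decay: C = 55.81·exp(−k·t) = 55.81·0.6327 = 35.31 mg/L.

35.3 mg/L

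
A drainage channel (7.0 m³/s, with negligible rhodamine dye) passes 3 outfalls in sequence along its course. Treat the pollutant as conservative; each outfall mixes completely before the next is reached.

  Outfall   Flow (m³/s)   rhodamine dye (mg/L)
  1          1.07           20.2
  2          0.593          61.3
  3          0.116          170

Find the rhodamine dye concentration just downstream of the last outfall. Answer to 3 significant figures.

8.85 mg/L

Outfall 1: combined Q = 8.070 m³/s; C = (7.000·0 + 1.070·20.20)/8.070 = 2.678 mg/L.
Outfall 2: combined Q = 8.663 m³/s; C = (8.070·2.678 + 0.5930·61.30)/8.663 = 6.691 mg/L.
Outfall 3: combined Q = 8.779 m³/s; C = (8.663·6.691 + 0.1160·170.0)/8.779 = 8.849 mg/L.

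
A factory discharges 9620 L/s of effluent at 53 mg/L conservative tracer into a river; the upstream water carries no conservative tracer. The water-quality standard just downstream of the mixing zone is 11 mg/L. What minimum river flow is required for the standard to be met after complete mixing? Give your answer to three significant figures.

36700 L/s

Set C_mix = 11: (Q·0 + 9620·53.00) / (Q + 9620) = 11
→ Q = 9620·(53.00 − 11)/(11 − 0) = 36730 L/s.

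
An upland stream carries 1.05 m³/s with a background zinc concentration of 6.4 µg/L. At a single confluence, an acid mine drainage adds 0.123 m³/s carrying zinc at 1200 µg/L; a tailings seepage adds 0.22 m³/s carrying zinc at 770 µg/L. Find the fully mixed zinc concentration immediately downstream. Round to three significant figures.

Mixed concentration C = ΣQC/ΣQ = (1.050·6.400 + 0.1230·1200 + 0.2200·770.0) / 1.393 = 323.7/1.393 = 232.4 µg/L.

232 µg/L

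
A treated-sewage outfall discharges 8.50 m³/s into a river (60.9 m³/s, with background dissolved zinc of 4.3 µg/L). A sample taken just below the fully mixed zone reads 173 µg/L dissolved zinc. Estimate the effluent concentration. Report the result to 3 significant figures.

Mass balance: 60.90·4.300 + 8.500·Cₑ = 69.40·173.0
→ Cₑ = (69.40·173.0 − 60.90·4.300) / 8.500 = 1382 µg/L.

1380 µg/L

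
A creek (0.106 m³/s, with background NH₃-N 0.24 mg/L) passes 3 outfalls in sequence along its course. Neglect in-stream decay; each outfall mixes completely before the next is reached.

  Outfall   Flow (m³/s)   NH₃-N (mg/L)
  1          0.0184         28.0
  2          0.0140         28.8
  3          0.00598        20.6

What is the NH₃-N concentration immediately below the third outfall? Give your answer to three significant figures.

After outfall 1: Q = 0.1060 + 0.01840 = 0.1244 m³/s; C = (0.1060·0.2400 + 0.01840·28.00)/0.1244 = 4.346 mg/L.
After outfall 2: Q = 0.1244 + 0.01400 = 0.1384 m³/s; C = (0.1244·4.346 + 0.01400·28.80)/0.1384 = 6.820 mg/L.
After outfall 3: Q = 0.1384 + 0.005980 = 0.1444 m³/s; C = (0.1384·6.820 + 0.005980·20.60)/0.1444 = 7.390 mg/L.

7.39 mg/L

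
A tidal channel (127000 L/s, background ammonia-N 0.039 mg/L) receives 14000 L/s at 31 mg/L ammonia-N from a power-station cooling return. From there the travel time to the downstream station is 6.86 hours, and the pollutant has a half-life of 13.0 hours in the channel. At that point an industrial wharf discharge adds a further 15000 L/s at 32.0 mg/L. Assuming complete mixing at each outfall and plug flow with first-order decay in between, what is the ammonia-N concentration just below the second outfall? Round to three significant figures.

Flow-weighted average: C = (127000·0.03900 + 14000·31.00) / 141000 = 439000/141000 = 3.113 mg/L; combined flow 141000 L/s.
Half-life 13.0 h → k = ln 2 / 13.0 = 0.05332 h⁻¹ = 1.280 d⁻¹.
Applying C = C₀e^(−kt): 3.113 × 0.6937 = 2.159 mg/L.
Second outfall: C = (141000·2.159 + 15000·32.00)/156000 = 5.029 mg/L.

5.03 mg/L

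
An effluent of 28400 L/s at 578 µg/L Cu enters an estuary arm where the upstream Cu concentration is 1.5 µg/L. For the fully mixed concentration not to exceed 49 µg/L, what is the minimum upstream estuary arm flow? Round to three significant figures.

316000 L/s

Set C_mix = 49: (Q·1.500 + 28400·578.0) / (Q + 28400) = 49
→ Q = 28400·(578.0 − 49)/(49 − 1.500) = 316300 L/s.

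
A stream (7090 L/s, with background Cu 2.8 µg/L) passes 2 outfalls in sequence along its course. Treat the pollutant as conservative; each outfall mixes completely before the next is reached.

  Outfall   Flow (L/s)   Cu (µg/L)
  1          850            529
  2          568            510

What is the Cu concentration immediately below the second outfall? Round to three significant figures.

89.2 µg/L

Outfall 1: combined Q = 7940 L/s; C = (7090·2.800 + 850.0·529.0)/7940 = 59.13 µg/L.
Outfall 2: combined Q = 8508 L/s; C = (7940·59.13 + 568.0·510.0)/8508 = 89.23 µg/L.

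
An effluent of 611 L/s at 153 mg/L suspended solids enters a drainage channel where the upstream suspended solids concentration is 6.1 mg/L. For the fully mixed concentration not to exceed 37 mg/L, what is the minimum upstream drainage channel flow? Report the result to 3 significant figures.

2290 L/s

Set C_mix = 37: (Q·6.100 + 611.0·153.0) / (Q + 611.0) = 37
→ Q = 611.0·(153.0 − 37)/(37 − 6.100) = 2294 L/s.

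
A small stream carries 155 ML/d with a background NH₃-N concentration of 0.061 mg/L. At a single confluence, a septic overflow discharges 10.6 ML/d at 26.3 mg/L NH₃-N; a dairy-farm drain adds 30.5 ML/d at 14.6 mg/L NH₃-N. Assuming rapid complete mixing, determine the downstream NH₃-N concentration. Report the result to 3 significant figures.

3.74 mg/L

Mixed concentration C = ΣQC/ΣQ = (155.0·0.06100 + 10.60·26.30 + 30.50·14.60) / 196.1 = 733.5/196.1 = 3.741 mg/L.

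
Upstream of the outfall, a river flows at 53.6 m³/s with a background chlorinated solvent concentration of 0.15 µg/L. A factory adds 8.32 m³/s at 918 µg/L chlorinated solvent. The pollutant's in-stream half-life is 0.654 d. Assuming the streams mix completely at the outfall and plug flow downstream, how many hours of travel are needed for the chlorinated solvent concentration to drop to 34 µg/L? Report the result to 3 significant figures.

29.2 h

Conservation of mass: C = (53.60·0.1500 + 8.320·918.0) / 61.92 = 7646/61.92 = 123.5 µg/L.
Half-life 0.654 d → k = ln 2 / 0.654 = 1.060 d⁻¹.
123.5·exp(−k·t) = 34 → t = ln(123.5/34)/k = 105100 s = 29.20 h.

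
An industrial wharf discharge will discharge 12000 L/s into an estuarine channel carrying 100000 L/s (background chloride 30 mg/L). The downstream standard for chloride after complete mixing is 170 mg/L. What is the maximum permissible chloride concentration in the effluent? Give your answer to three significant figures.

1340 mg/L

At the limit, (Qr·Cr + Qe·Cₑ)/(Qr + Qe) = 170:
Cₑ = (112000·170 − 100000·30.00) / 12000 = 1337 mg/L.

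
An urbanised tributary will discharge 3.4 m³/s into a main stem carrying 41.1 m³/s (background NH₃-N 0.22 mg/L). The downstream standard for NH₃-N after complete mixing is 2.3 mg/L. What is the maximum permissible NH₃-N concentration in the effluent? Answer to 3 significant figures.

At the limit, (Qr·Cr + Qe·Cₑ)/(Qr + Qe) = 2.3:
Cₑ = (44.50·2.3 − 41.10·0.2200) / 3.400 = 27.44 mg/L.

27.4 mg/L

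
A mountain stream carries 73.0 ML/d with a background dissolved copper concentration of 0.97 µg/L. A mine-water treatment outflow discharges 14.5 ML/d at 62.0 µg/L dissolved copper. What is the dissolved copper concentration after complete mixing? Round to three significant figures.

11.1 µg/L

Mixed concentration C = ΣQC/ΣQ = (73.00·0.9700 + 14.50·62.00) / 87.50 = 969.8/87.50 = 11.08 µg/L.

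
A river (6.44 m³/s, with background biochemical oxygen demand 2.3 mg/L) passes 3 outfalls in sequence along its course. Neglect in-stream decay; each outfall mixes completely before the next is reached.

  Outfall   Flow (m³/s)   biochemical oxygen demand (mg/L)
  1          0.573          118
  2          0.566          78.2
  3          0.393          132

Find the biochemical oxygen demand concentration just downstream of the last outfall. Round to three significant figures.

After outfall 1: Q = 6.440 + 0.5730 = 7.013 m³/s; C = (6.440·2.300 + 0.5730·118.0)/7.013 = 11.75 mg/L.
After outfall 2: Q = 7.013 + 0.5660 = 7.579 m³/s; C = (7.013·11.75 + 0.5660·78.20)/7.579 = 16.72 mg/L.
After outfall 3: Q = 7.579 + 0.3930 = 7.972 m³/s; C = (7.579·16.72 + 0.3930·132.0)/7.972 = 22.40 mg/L.

22.4 mg/L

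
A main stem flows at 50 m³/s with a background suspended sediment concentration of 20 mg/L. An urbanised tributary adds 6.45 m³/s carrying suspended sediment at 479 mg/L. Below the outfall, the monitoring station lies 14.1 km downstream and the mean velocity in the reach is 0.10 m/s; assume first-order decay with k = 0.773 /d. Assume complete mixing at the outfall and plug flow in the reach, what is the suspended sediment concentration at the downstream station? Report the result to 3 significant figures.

20.5 mg/L

Conservation of mass: C = (50.00·20.00 + 6.450·479.0) / 56.45 = 4090/56.45 = 72.45 mg/L.
Travel time t = 14.1·1000 / 0.10 = 141000 s = 39.17 h.
Applying C = C₀e^(−kt): 72.45 × 0.2832 = 20.52 mg/L.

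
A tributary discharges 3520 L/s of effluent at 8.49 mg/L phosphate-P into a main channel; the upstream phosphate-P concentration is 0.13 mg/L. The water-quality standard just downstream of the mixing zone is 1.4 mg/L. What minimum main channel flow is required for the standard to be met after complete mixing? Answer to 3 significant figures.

Set C_mix = 1.4: (Q·0.1300 + 3520·8.490) / (Q + 3520) = 1.4
→ Q = 3520·(8.490 − 1.4)/(1.4 − 0.1300) = 19650 L/s.

19700 L/s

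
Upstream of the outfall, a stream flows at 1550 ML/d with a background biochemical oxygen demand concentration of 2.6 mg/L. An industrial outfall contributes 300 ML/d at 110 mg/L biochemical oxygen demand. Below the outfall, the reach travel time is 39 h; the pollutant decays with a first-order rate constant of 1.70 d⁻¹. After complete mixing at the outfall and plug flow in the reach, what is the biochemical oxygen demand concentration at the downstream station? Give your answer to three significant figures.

Mixed concentration C = ΣQC/ΣQ = (1550·2.600 + 300.0·110.0) / 1850 = 37030/1850 = 20.02 mg/L.
Applying C = C₀e^(−kt): 20.02 × 0.06313 = 1.264 mg/L.

1.26 mg/L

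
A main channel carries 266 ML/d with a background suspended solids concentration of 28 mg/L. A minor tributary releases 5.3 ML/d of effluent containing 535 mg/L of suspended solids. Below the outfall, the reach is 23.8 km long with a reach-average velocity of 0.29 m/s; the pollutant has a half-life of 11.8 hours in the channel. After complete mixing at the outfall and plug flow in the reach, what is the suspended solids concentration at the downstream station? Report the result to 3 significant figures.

Mass balance: C = (266.0·28.00 + 5.300·535.0) / 271.3 = 10280/271.3 = 37.90 mg/L.
Travel time t = 23.8·1000 / 0.29 = 82070 s = 22.80 h.
Half-life 11.8 h → k = ln 2 / 11.8 = 0.05874 h⁻¹ = 1.410 d⁻¹.
Applying C = C₀e^(−kt): 37.90 × 0.2621 = 9.934 mg/L.

9.93 mg/L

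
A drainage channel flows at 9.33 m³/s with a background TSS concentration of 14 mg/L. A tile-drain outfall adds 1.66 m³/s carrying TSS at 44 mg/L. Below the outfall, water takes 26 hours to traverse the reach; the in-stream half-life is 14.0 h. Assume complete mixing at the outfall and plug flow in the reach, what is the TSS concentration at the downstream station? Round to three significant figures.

Mass balance: C = (9.330·14.00 + 1.660·44.00) / 10.99 = 203.7/10.99 = 18.53 mg/L.
Half-life 14.0 h → k = ln 2 / 14.0 = 0.04951 h⁻¹ = 1.188 d⁻¹.
After decay, C = 18.53 × e^(−kt) = 18.53 × 0.2760 = 5.115 mg/L.

5.12 mg/L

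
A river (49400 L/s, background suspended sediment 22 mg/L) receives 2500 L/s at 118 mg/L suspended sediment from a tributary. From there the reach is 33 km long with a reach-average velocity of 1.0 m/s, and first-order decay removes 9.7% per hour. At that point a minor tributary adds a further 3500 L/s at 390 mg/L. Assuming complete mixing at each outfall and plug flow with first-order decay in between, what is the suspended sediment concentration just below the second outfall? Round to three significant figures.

34.4 mg/L

Conservation of mass: C = (49400·22.00 + 2500·118.0) / 51900 = 1382000/51900 = 26.62 mg/L; combined flow 51900 L/s.
Travel time t = 33·1000 / 1.0 = 33000 s = 9.167 h.
9.7%/h lost → k = −ln(1 − 0.097) = 0.1020 h⁻¹.
After decay, C = 26.62 × e^(−kt) = 26.62 × 0.3925 = 10.45 mg/L.
Second outfall: C = (51900·10.45 + 3500·390.0)/55400 = 34.43 mg/L.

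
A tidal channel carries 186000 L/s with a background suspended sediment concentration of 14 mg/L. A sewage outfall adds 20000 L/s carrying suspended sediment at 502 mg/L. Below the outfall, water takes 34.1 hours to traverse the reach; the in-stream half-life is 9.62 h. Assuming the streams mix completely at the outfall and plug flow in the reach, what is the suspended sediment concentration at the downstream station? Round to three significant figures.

Conservation of mass: C = (186000·14.00 + 20000·502.0) / 206000 = 12640000/206000 = 61.38 mg/L.
Half-life 9.62 h → k = ln 2 / 9.62 = 0.07205 h⁻¹ = 1.729 d⁻¹.
After decay, C = 61.38 × e^(−kt) = 61.38 × 0.08569 = 5.260 mg/L.

5.26 mg/L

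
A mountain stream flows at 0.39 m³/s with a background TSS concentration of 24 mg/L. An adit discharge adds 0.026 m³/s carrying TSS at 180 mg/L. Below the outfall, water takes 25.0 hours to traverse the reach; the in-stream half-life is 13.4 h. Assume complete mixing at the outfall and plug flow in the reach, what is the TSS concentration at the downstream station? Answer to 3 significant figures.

9.26 mg/L

Mass balance: C = (0.3900·24.00 + 0.02600·180.0) / 0.4160 = 14.04/0.4160 = 33.75 mg/L.
Half-life 13.4 h → k = ln 2 / 13.4 = 0.05173 h⁻¹ = 1.241 d⁻¹.
After decay, C = 33.75 × e^(−kt) = 33.75 × 0.2744 = 9.261 mg/L.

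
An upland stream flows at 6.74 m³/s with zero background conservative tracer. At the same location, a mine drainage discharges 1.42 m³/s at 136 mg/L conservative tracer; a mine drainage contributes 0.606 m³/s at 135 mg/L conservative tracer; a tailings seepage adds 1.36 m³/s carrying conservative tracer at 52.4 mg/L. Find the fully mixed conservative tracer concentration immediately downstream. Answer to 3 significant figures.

Mixed concentration C = ΣQC/ΣQ = (6.740·0 + 1.420·136.0 + 0.6060·135.0 + 1.360·52.40) / 10.13 = 346.2/10.13 = 34.19 mg/L.

34.2 mg/L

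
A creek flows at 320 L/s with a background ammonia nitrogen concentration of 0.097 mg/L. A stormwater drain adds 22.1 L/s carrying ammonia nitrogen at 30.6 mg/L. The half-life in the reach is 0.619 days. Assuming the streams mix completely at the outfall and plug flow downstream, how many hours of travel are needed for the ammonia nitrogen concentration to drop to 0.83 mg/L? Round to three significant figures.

19.6 h

After mixing, C = (320.0·0.09700 + 22.10·30.60) / 342.1 = 707.3/342.1 = 2.068 mg/L.
Half-life 0.619 d → k = ln 2 / 0.619 = 1.120 d⁻¹.
2.068·exp(−k·t) = 0.83 → t = ln(2.068/0.83)/k = 70420 s = 19.56 h.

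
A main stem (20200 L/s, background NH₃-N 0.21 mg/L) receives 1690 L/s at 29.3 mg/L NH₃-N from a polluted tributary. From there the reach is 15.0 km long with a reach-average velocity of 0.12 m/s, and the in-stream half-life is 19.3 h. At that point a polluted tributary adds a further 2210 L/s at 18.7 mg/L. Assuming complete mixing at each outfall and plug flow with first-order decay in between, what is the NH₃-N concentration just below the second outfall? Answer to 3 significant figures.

2.36 mg/L

Flow-weighted average: C = (20200·0.2100 + 1690·29.30) / 21890 = 53760/21890 = 2.456 mg/L; combined flow 21890 L/s.
Travel time t = 15.0·1000 / 0.12 = 125000 s = 34.72 h.
Half-life 19.3 h → k = ln 2 / 19.3 = 0.03591 h⁻¹ = 0.8619 d⁻¹.
After decay, C = 2.456 × e^(−kt) = 2.456 × 0.2874 = 0.7057 mg/L.
Second outfall: C = (21890·0.7057 + 2210·18.70)/24100 = 2.356 mg/L.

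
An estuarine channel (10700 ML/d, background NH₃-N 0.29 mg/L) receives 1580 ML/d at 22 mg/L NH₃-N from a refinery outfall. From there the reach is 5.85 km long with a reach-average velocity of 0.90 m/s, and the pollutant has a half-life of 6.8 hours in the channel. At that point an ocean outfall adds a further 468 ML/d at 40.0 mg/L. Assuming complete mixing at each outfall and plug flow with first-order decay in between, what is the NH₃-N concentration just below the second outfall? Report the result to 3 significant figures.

3.94 mg/L

Mixed concentration C = ΣQC/ΣQ = (10700·0.2900 + 1580·22.00) / 12280 = 37860/12280 = 3.083 mg/L; combined flow 12280 ML/d.
Travel time t = 5.85·1000 / 0.90 = 6500 s = 1.806 h.
Half-life 6.8 h → k = ln 2 / 6.8 = 0.1019 h⁻¹ = 2.446 d⁻¹.
First-order decay: C = 3.083·exp(−k·t) = 3.083·0.8319 = 2.565 mg/L.
Second outfall: C = (12280·2.565 + 468.0·40.00)/12750 = 3.939 mg/L.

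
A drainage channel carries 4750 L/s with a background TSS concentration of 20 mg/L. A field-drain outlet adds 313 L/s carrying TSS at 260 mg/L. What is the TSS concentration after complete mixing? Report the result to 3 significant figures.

Flow-weighted average: C = (4750·20.00 + 313.0·260.0) / 5063 = 176400/5063 = 34.84 mg/L.

34.8 mg/L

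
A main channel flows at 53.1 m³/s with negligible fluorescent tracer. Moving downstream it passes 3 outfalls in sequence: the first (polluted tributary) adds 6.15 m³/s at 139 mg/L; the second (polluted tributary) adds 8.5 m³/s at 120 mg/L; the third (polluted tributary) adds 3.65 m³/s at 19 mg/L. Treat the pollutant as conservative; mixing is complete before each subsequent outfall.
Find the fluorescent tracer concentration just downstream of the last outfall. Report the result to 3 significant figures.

Below outfall 1: Q → 59.25 m³/s, C = (53.10·0 + 6.150·139.0)/59.25 = 14.43 mg/L.
Below outfall 2: Q → 67.75 m³/s, C = (59.25·14.43 + 8.500·120.0)/67.75 = 27.67 mg/L.
Below outfall 3: Q → 71.40 m³/s, C = (67.75·27.67 + 3.650·19.00)/71.40 = 27.23 mg/L.

27.2 mg/L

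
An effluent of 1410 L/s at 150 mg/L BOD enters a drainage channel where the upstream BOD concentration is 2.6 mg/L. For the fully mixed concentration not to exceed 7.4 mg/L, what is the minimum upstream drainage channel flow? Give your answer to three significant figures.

41900 L/s

Set C_mix = 7.4: (Q·2.600 + 1410·150.0) / (Q + 1410) = 7.4
→ Q = 1410·(150.0 − 7.4)/(7.4 − 2.600) = 41890 L/s.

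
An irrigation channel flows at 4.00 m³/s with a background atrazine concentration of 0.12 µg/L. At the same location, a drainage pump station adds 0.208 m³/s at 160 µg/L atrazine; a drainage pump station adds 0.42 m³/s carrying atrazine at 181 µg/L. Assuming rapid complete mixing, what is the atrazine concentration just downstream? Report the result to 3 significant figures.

Mass balance: C = (4.000·0.1200 + 0.2080·160.0 + 0.4200·181.0) / 4.628 = 109.8/4.628 = 23.72 µg/L.

23.7 µg/L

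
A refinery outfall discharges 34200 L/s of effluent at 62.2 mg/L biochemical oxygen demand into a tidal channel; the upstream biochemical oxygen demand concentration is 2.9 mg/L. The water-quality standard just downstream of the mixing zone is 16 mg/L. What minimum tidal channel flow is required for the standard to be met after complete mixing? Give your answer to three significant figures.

121000 L/s

Set C_mix = 16: (Q·2.900 + 34200·62.20) / (Q + 34200) = 16
→ Q = 34200·(62.20 − 16)/(16 − 2.900) = 120600 L/s.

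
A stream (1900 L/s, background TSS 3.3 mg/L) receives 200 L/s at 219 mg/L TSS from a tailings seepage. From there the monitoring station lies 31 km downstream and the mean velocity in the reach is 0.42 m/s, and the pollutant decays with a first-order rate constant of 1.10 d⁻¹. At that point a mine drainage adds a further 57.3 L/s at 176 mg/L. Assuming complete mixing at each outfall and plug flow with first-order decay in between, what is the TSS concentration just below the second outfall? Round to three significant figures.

Conservation of mass: C = (1900·3.300 + 200.0·219.0) / 2100 = 50070/2100 = 23.84 mg/L; combined flow 2100 L/s.
Travel time t = 31·1000 / 0.42 = 73810 s = 20.50 h.
Applying C = C₀e^(−kt): 23.84 × 0.3907 = 9.316 mg/L.
Second outfall: C = (2100·9.316 + 57.30·176.0)/2157 = 13.74 mg/L.

13.7 mg/L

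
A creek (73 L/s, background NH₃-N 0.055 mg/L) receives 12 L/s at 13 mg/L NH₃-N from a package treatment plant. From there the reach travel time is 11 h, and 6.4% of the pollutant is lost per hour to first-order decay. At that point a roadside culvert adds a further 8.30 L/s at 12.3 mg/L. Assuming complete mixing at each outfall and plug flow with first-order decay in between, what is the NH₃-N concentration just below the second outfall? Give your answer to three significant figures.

After mixing, C = (73.00·0.05500 + 12.00·13.00) / 85.00 = 160.0/85.00 = 1.883 mg/L; combined flow 85.00 L/s.
6.4%/h lost → k = −ln(1 − 0.064) = 0.06614 h⁻¹.
First-order decay: C = 1.883·exp(−k·t) = 1.883·0.4831 = 0.9094 mg/L.
Second outfall: C = (85.00·0.9094 + 8.300·12.30)/93.30 = 1.923 mg/L.

1.92 mg/L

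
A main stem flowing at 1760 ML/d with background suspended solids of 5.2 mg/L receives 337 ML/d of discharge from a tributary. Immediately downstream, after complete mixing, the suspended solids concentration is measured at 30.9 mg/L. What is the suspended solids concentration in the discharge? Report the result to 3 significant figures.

165 mg/L

Mass balance: 1760·5.200 + 337.0·Cₑ = 2097·30.90
→ Cₑ = (2097·30.90 − 1760·5.200) / 337.0 = 165.1 mg/L.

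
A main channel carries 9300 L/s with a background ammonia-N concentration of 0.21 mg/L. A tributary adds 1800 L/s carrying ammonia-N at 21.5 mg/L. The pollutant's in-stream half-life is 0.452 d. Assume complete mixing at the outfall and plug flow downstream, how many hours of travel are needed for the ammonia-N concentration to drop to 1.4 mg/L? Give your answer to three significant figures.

Mass balance: C = (9300·0.2100 + 1800·21.50) / 11100 = 40650/11100 = 3.662 mg/L.
Half-life 0.452 d → k = ln 2 / 0.452 = 1.534 d⁻¹.
3.662·exp(−k·t) = 1.4 → t = ln(3.662/1.4)/k = 54180 s = 15.05 h.

15.1 h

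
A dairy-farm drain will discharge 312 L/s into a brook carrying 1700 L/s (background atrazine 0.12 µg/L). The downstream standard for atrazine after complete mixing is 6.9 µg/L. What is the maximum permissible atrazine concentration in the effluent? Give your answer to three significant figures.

43.8 µg/L

At the limit, (Qr·Cr + Qe·Cₑ)/(Qr + Qe) = 6.9:
Cₑ = (2012·6.9 − 1700·0.1200) / 312.0 = 43.84 µg/L.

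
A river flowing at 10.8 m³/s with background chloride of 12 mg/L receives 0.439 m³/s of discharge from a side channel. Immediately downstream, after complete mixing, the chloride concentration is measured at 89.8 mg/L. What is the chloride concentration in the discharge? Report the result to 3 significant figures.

Mass balance: 10.80·12.00 + 0.4390·Cₑ = 11.24·89.80
→ Cₑ = (11.24·89.80 − 10.80·12.00) / 0.4390 = 2004 mg/L.

2000 mg/L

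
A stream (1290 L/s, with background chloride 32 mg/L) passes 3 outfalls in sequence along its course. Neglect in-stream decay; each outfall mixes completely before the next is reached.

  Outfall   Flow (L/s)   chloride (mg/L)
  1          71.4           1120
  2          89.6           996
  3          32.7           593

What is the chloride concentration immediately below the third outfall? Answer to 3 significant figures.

Outfall 1: combined Q = 1361 L/s; C = (1290·32.00 + 71.40·1120)/1361 = 89.06 mg/L.
Outfall 2: combined Q = 1451 L/s; C = (1361·89.06 + 89.60·996.0)/1451 = 145.1 mg/L.
Outfall 3: combined Q = 1484 L/s; C = (1451·145.1 + 32.70·593.0)/1484 = 154.9 mg/L.

155 mg/L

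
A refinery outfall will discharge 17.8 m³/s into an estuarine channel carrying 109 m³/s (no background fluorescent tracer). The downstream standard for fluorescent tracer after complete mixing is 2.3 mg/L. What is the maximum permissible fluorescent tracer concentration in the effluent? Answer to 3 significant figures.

At the limit, (Qr·Cr + Qe·Cₑ)/(Qr + Qe) = 2.3:
Cₑ = (126.8·2.3 − 109.0·0) / 17.80 = 16.38 mg/L.

16.4 mg/L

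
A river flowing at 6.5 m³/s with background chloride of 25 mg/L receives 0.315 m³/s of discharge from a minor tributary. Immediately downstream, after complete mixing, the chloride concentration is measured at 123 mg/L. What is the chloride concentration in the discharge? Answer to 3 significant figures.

Mass balance: 6.500·25.00 + 0.3150·Cₑ = 6.815·123.0
→ Cₑ = (6.815·123.0 − 6.500·25.00) / 0.3150 = 2145 mg/L.

2150 mg/L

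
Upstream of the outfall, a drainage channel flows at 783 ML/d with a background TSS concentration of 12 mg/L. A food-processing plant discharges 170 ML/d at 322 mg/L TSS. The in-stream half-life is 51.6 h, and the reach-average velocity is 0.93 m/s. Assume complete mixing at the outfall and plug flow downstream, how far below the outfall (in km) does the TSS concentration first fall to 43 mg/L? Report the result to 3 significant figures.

112 km

Mass balance: C = (783.0·12.00 + 170.0·322.0) / 953.0 = 64140/953.0 = 67.30 mg/L.
Half-life 51.6 h → k = ln 2 / 51.6 = 0.01343 h⁻¹ = 0.3224 d⁻¹.
Set 67.30·exp(−k·t) = 43 → t = ln(67.30/43)/k = 120000 s = 33.35 h.
Distance = v·t = 0.93·120000 = 111600 m = 111.6 km.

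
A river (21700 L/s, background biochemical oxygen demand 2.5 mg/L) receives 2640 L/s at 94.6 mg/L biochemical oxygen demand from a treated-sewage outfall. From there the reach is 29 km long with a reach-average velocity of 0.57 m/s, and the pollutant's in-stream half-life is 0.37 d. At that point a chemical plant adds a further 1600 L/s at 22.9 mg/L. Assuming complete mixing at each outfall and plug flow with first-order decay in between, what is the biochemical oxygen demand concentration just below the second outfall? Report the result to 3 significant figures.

Mass balance: C = (21700·2.500 + 2640·94.60) / 24340 = 304000/24340 = 12.49 mg/L; combined flow 24340 L/s.
Travel time t = 29·1000 / 0.57 = 50880 s = 14.13 h.
Half-life 0.37 d → k = ln 2 / 0.37 = 1.873 d⁻¹.
Decay over the reach: 12.49·exp(−kt) = 12.49·0.3318 = 4.144 mg/L.
Second outfall: C = (24340·4.144 + 1600·22.90)/25940 = 5.301 mg/L.

5.30 mg/L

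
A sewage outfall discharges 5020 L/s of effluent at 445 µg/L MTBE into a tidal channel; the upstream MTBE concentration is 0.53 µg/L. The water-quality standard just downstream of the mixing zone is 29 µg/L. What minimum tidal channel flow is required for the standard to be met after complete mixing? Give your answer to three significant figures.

73400 L/s

Set C_mix = 29: (Q·0.5300 + 5020·445.0) / (Q + 5020) = 29
→ Q = 5020·(445.0 − 29)/(29 − 0.5300) = 73350 L/s.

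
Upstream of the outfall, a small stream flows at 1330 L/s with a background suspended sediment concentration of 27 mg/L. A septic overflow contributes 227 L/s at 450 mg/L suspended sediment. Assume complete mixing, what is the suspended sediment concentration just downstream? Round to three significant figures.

Conservation of mass: C = (1330·27.00 + 227.0·450.0) / 1557 = 138100/1557 = 88.67 mg/L.

88.7 mg/L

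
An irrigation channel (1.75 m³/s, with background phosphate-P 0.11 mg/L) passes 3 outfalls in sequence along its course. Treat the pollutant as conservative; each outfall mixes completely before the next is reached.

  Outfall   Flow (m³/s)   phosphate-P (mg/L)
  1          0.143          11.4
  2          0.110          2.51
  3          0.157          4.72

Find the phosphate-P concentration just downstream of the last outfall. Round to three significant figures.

Outfall 1: combined Q = 1.893 m³/s; C = (1.750·0.1100 + 0.1430·11.40)/1.893 = 0.9629 mg/L.
Outfall 2: combined Q = 2.003 m³/s; C = (1.893·0.9629 + 0.1100·2.510)/2.003 = 1.048 mg/L.
Outfall 3: combined Q = 2.160 m³/s; C = (2.003·1.048 + 0.1570·4.720)/2.160 = 1.315 mg/L.

1.31 mg/L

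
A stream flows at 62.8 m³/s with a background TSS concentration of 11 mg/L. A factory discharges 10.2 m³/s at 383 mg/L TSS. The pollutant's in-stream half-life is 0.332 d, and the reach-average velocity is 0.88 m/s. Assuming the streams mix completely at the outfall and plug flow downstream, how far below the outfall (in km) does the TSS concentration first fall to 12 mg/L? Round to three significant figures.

Flow-weighted average: C = (62.80·11.00 + 10.20·383.0) / 73.00 = 4597/73.00 = 62.98 mg/L.
Half-life 0.332 d → k = ln 2 / 0.332 = 2.088 d⁻¹.
Set 62.98·exp(−k·t) = 12 → t = ln(62.98/12)/k = 68610 s = 19.06 h.
Distance = v·t = 0.88·68610 = 60380 m = 60.38 km.

60.4 km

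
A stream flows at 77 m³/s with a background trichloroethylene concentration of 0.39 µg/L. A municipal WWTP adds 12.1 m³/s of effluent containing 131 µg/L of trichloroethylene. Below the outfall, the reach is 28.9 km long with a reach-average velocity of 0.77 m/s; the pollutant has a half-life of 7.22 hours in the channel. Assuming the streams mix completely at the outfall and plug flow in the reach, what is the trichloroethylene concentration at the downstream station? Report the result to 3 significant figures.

6.66 µg/L

Conservation of mass: C = (77.00·0.3900 + 12.10·131.0) / 89.10 = 1615/89.10 = 18.13 µg/L.
Travel time t = 28.9·1000 / 0.77 = 37530 s = 10.43 h.
Half-life 7.22 h → k = ln 2 / 7.22 = 0.09600 h⁻¹ = 2.304 d⁻¹.
After decay, C = 18.13 × e^(−kt) = 18.13 × 0.3675 = 6.663 µg/L.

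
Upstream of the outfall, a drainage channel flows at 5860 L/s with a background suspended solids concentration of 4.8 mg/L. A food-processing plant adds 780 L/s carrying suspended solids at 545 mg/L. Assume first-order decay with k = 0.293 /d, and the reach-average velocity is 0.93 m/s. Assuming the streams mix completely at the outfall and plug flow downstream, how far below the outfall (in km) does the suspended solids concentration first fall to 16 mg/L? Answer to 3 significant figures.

398 km

Mixed concentration C = ΣQC/ΣQ = (5860·4.800 + 780.0·545.0) / 6640 = 453200/6640 = 68.26 mg/L.
Set 68.26·exp(−k·t) = 16 → t = ln(68.26/16)/k = 427800 s = 118.8 h.
Distance = v·t = 0.93·427800 = 397800 m = 397.8 km.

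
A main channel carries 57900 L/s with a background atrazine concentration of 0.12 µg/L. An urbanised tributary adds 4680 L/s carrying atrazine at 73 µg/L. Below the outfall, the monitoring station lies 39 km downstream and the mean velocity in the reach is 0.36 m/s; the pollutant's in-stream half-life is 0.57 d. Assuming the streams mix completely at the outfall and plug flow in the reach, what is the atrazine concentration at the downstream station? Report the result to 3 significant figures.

1.21 µg/L

Conservation of mass: C = (57900·0.1200 + 4680·73.00) / 62580 = 348600/62580 = 5.570 µg/L.
Travel time t = 39·1000 / 0.36 = 108300 s = 30.09 h.
Half-life 0.57 d → k = ln 2 / 0.57 = 1.216 d⁻¹.
After decay, C = 5.570 × e^(−kt) = 5.570 × 0.2177 = 1.213 µg/L.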